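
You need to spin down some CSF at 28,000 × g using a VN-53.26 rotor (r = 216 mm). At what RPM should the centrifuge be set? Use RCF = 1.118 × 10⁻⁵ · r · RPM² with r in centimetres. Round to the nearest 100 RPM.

r = 216 mm = 21.6 cm
RCF = 1.118 × 10⁻⁵ × r × N²
28,000 = 1.118 × 10⁻⁵ × 21.6 × N²
N² = 28,000 / (24.1488 × 10⁻⁵) = 115,947,790
N ≈ √115,947,790 ≈ 10,767.9

10800 RPM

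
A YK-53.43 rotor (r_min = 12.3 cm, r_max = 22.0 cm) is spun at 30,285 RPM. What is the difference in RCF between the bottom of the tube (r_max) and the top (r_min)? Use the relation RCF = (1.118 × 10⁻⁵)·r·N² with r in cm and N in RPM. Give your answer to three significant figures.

≈ 99500 ×g

RCF_max = 1.118 × 10⁻⁵ × 22 × (30285)² = 1.118 × 10⁻⁵ × 22 × 917,181,225 ≈ 225,589.9 × g
RCF_min = 1.118 × 10⁻⁵ × 12.3 × (30285)² = 1.118 × 10⁻⁵ × 12.3 × 917,181,225 ≈ 126,125.3 × g
ΔRCF = 225,589.9 − 126,125.3 = 99,464.6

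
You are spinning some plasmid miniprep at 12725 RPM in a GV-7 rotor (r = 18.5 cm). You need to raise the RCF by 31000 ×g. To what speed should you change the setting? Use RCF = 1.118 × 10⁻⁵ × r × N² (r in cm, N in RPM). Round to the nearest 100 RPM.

Current RCF = 1.118 × 10⁻⁵ × 18.5 × (12725)² = 1.118 × 10⁻⁵ × 18.5 × 161,925,625 ≈ 33,491.1 × g
Target RCF = 33,491.1 + 31,000 = 64,491.1 × g
N² = 64,491.1 / (20.683 × 10⁻⁵) = 311,807,281
N ≈ √311,807,281 ≈ 17,658.1

≈ 17700 RPM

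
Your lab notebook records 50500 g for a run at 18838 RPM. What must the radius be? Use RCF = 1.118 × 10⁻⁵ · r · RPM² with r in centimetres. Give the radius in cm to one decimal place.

≈ 12.7 cm

RCF = 1.118 × 10⁻⁵ × r × N²
50500 = 1.118 × 10⁻⁵ × r × (18838)²
r = 50500 / (1.118 × 10⁻⁵ × 354,870,244) = 50500 / 3967.449 ≈ 12.729 cm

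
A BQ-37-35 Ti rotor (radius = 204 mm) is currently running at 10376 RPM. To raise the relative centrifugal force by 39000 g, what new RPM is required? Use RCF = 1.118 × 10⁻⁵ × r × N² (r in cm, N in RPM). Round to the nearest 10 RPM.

≈ 16690 RPM

r = 204 mm = 20.4 cm
Current RCF = 1.118 × 10⁻⁵ × 20.4 × (10376)² = 1.118 × 10⁻⁵ × 20.4 × 107,661,376 ≈ 24,554.5 × g
Target RCF = 24,554.5 + 39,000 = 63,554.5 × g
N² = 63,554.5 / (22.8072 × 10⁻⁵) = 278,659,809
N ≈ √278,659,809 ≈ 16,693.1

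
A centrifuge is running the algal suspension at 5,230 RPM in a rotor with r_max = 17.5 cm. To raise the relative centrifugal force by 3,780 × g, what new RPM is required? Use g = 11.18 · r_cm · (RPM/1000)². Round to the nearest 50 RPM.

≈ 6850 RPM

Current RCF = 11.18 × 17.5 × (5.23)² = 11.18 × 17.5 × 27.3529 ≈ 5,351.6 × g
Target RCF = 5,351.6 + 3,780 = 9,131.6 × g
(N/1000)² = 9,131.6 / 195.65 = 46.67314
N = 1000 × √46.67314 ≈ 6,831.8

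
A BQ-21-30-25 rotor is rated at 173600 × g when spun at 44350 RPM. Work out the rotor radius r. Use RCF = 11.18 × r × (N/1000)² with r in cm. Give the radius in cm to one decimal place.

7.9 cm

RCF = 11.18 × r × (N/1000)²
173600 = 11.18 × r × (44.35)²
r = 173600 / (11.18 × 1966.9225) = 173600 / 21990.19 ≈ 7.894 cm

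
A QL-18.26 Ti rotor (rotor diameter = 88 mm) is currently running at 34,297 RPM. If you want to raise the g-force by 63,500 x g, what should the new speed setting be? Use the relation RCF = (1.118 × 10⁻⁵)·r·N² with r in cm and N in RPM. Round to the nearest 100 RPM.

≈ 49700 RPM

r = 88 mm / 2 = 44 mm = 4.4 cm
Current RCF = 1.118 × 10⁻⁵ × 4.4 × (34297)² = 1.118 × 10⁻⁵ × 4.4 × 1,176,284,209 ≈ 57,863.8 × g
Target RCF = 57,863.8 + 63,500 = 121,363.8 × g
N² = 121,363.8 / (4.9192 × 10⁻⁵) = 2,467,145,064
N ≈ √2,467,145,064 ≈ 49,670.4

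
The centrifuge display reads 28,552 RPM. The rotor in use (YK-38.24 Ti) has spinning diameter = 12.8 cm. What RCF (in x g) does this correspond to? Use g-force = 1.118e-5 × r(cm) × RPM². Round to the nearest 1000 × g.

r = 12.8 / 2 = 6.4 cm
RCF = 1.118 × 10⁻⁵ × 6.4 × (28552)² = 1.118 × 10⁻⁵ × 6.4 × 815,216,704 ≈ 58,330.4 × g

RCF ≈ 58000 x g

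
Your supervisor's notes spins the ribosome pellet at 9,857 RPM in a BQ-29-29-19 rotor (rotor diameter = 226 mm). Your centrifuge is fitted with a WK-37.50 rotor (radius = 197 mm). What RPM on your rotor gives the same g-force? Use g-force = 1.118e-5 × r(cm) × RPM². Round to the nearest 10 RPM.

≈ 7470 RPM

Original rotor: r = 226 mm / 2 = 113 mm = 11.3 cm
RCF_original = 1.118 × 10⁻⁵ × 11.3 × (9857)² = 1.118 × 10⁻⁵ × 11.3 × 97,160,449 ≈ 12,274.7 × g
Your rotor: r = 197 mm = 19.7 cm
12,274.7 = 1.118 × 10⁻⁵ × 19.7 × N²
N² = 12,274.7 / (22.0246 × 10⁻⁵) = 55,731,773
N ≈ √55,731,773 ≈ 7,465.4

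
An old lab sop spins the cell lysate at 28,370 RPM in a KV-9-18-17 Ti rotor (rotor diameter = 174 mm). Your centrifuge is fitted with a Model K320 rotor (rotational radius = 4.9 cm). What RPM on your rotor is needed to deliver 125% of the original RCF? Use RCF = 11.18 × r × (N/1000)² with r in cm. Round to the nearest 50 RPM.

Original rotor: r = 174 mm / 2 = 87 mm = 8.7 cm
RCF_original = 11.18 × 8.7 × (28.37)² = 11.18 × 8.7 × 804.8569 ≈ 78,285.2 × g
Target RCF = 1.25 × 78,285.2 ≈ 97,856.5 × g
97,856.5 = 11.18 × 4.9 × (N/1000)²
(N/1000)² = 97,856.5 / 54.782 = 1786.289
N = 1000 × √1786.289 ≈ 42,264.5

42250 RPM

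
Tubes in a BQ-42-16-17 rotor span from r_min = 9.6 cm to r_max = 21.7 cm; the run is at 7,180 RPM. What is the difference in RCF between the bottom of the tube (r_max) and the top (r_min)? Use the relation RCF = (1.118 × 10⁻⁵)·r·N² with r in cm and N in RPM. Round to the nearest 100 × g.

7000 ×g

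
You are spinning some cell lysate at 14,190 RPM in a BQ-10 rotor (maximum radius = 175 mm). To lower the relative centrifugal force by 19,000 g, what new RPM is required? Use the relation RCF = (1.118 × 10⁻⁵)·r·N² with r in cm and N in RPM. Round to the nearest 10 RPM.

r = 175 mm = 17.5 cm
Current RCF = 1.118 × 10⁻⁵ × 17.5 × (14190)² = 1.118 × 10⁻⁵ × 17.5 × 201,356,100 ≈ 39,395.3 × g
Target RCF = 39,395.3 − 19,000 = 20,395.3 × g
N² = 20,395.3 / (19.565 × 10⁻⁵) = 104,243,803
N ≈ √104,243,803 ≈ 10,210.0

N₂ ≈ 10210 RPM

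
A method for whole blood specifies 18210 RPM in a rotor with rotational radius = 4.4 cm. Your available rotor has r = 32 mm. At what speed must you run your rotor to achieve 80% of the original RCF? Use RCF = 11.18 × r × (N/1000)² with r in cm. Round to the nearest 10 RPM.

RCF_original = 11.18 × 4.4 × (18.21)² = 11.18 × 4.4 × 331.6041 ≈ 16,312.3 × g
Target RCF = 0.8 × 16,312.3 ≈ 13,049.8 × g
Your rotor: r = 32 mm = 3.2 cm
13,049.8 = 11.18 × 3.2 × (N/1000)²
(N/1000)² = 13,049.8 / 35.776 = 364.7641
N = 1000 × √364.7641 ≈ 19,098.8

≈ 19100 RPM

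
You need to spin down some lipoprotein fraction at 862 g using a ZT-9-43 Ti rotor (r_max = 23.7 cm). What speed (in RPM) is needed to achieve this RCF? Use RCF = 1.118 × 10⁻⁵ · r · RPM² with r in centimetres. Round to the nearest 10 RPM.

≈ 1800 RPM

862 = 1.118 × 10⁻⁵ × 23.7 × N²
N² = 862 / (26.4966 × 10⁻⁵) = 3,253,248
N ≈ √3,253,248 ≈ 1,803.7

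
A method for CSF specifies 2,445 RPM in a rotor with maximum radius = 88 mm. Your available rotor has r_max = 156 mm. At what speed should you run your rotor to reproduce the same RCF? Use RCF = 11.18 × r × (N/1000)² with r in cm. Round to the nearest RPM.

Original rotor: r = 88 mm = 8.8 cm
RCF_original = 11.18 × 8.8 × (2.445)² = 11.18 × 8.8 × 5.978025 ≈ 588.1 × g
Your rotor: r = 156 mm = 15.6 cm
588.1 = 11.18 × 15.6 × (N/1000)²
(N/1000)² = 588.1 / 174.408 = 3.371978
N = 1000 × √3.371978 ≈ 1,836.3

≈ 1836 RPM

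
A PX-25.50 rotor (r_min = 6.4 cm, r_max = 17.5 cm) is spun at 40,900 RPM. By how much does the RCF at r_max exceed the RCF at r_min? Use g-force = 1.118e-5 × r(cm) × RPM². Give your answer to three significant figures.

RCF_max = 1.118 × 10⁻⁵ × 17.5 × (40900)² = 1.118 × 10⁻⁵ × 17.5 × 1,672,810,000 ≈ 327,285.3 × g
RCF_min = 1.118 × 10⁻⁵ × 6.4 × (40900)² = 1.118 × 10⁻⁵ × 6.4 × 1,672,810,000 ≈ 119,692.9 × g
ΔRCF = 327,285.3 − 119,692.9 = 207,592.4

ΔRCF ≈ 208000 ×g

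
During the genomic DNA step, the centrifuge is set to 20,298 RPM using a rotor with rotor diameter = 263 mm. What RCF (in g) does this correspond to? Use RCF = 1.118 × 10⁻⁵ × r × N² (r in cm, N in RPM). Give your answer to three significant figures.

≈ 60600 g

r = 263 mm / 2 = 131.5 mm = 13.15 cm
RCF = 1.118 × 10⁻⁵ × 13.15 × (20298)² = 1.118 × 10⁻⁵ × 13.15 × 412,008,804 ≈ 60,572.3 × g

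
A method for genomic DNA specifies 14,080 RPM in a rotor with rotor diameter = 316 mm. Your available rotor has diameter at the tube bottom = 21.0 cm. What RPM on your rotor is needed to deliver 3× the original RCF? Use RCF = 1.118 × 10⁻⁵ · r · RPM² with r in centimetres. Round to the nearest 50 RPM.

≈ 29900 RPM

Original rotor: r = 316 mm / 2 = 158 mm = 15.8 cm
RCF_original = 1.118 × 10⁻⁵ × 15.8 × (14080)² = 1.118 × 10⁻⁵ × 15.8 × 198,246,400 ≈ 35,019 × g
Target RCF = 3 × 35,019 ≈ 105,057 × g
Your rotor: r = 21.0 / 2 = 10.5 cm
105,057 = 1.118 × 10⁻⁵ × 10.5 × N²
N² = 105,057 / (11.739 × 10⁻⁵) = 894,939,944
N ≈ √894,939,944 ≈ 29,915.5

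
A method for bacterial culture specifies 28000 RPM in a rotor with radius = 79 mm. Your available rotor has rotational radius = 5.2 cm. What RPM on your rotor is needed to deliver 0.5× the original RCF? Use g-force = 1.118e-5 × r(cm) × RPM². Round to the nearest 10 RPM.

24400 RPM

Original rotor: r = 79 mm = 7.9 cm
RCF = 1.118 × 10⁻⁵ × r × N²
RCF_original = 1.118 × 10⁻⁵ × 7.9 × (28000)² = 1.118 × 10⁻⁵ × 7.9 × 784,000,000 ≈ 69,244.4 × g
Target RCF = 0.5 × 69,244.4 ≈ 34,622.2 × g
34,622.2 = 1.118 × 10⁻⁵ × 5.2 × N²
N² = 34,622.2 / (5.8136 × 10⁻⁵) = 595,538,049
N ≈ √595,538,049 ≈ 24,403.6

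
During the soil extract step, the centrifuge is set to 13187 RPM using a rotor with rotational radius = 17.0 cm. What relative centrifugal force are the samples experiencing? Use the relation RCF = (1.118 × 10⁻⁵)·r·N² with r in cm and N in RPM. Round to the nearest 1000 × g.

33000 g

RCF = 1.118 × 10⁻⁵ × 17 × (13187)² = 1.118 × 10⁻⁵ × 17 × 173,896,969 ≈ 33,050.9 × g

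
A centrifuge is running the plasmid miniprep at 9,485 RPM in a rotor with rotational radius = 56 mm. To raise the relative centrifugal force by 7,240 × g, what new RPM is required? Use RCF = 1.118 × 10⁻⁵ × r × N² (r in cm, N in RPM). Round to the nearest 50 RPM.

≈ 14350 RPM

r = 56 mm = 5.6 cm
Current RCF = 1.118 × 10⁻⁵ × 5.6 × (9485)² = 1.118 × 10⁻⁵ × 5.6 × 89,965,225 ≈ 5,632.5 × g
Target RCF = 5,632.5 + 7,240 = 12,872.5 × g
N² = 12,872.5 / (6.2608 × 10⁻⁵) = 205,604,715
N ≈ √205,604,715 ≈ 14,338.9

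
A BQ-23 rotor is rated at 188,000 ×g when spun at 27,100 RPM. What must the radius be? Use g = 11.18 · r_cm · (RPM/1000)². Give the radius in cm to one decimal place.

22.9 cm

188000 = 11.18 × r × (27.1)²
r = 188000 / (11.18 × 734.41) = 188000 / 8210.704 ≈ 22.897 cm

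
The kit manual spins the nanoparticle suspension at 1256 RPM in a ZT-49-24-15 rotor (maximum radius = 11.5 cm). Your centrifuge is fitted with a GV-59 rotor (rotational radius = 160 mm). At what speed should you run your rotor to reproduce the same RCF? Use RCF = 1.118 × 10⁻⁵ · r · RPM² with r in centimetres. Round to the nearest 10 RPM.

1060 RPM

RCF_original = 1.118 × 10⁻⁵ × 11.5 × (1256)² = 1.118 × 10⁻⁵ × 11.5 × 1,577,536 ≈ 202.8 × g
Your rotor: r = 160 mm = 16.0 cm
202.8 = 1.118 × 10⁻⁵ × 16 × N²
N² = 202.8 / (17.888 × 10⁻⁵) = 1,133,721
N ≈ √1,133,721 ≈ 1,064.8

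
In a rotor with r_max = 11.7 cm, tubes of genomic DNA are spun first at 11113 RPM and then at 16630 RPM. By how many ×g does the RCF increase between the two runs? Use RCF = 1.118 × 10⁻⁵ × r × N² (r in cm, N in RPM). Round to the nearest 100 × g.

≈ 20000 ×g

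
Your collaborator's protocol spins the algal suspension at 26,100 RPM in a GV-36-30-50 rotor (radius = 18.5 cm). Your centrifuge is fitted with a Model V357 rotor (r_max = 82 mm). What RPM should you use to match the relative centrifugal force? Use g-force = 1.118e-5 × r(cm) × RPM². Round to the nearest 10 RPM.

39200 RPM

RCF_original = 1.118 × 10⁻⁵ × 18.5 × (26100)² = 1.118 × 10⁻⁵ × 18.5 × 681,210,000 ≈ 140,894.7 × g
Your rotor: r = 82 mm = 8.2 cm
140,894.7 = 1.118 × 10⁻⁵ × 8.2 × N²
N² = 140,894.7 / (9.1676 × 10⁻⁵) = 1,536,876,609
N ≈ √1,536,876,609 ≈ 39,203.0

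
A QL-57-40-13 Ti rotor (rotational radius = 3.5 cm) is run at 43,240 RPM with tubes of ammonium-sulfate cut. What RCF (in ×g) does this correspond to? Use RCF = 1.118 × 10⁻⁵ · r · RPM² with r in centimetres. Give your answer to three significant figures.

RCF = 1.118 × 10⁻⁵ × 3.5 × (43240)² = 1.118 × 10⁻⁵ × 3.5 × 1,869,697,600 ≈ 73,161.3 × g

≈ 73200 ×g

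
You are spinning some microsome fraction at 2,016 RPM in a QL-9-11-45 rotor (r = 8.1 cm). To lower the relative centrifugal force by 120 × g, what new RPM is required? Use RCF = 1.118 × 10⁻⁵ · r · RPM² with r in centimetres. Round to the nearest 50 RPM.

≈ 1650 RPM

Current RCF = 1.118 × 10⁻⁵ × 8.1 × (2016)² = 1.118 × 10⁻⁵ × 8.1 × 4,064,256 ≈ 368.1 × g
Target RCF = 368.1 − 120 = 248.1 × g
N² = 248.1 / (9.0558 × 10⁻⁵) = 2,739,681
N ≈ √2,739,681 ≈ 1,655.2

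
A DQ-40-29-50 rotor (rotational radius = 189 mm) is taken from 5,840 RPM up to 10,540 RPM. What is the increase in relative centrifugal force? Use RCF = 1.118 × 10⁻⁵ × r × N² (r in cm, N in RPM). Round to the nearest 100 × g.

≈ 16300 × g

r = 189 mm = 18.9 cm
RCF₁ = 1.118 × 10⁻⁵ × 18.9 × (5840)² = 1.118 × 10⁻⁵ × 18.9 × 34,105,600 ≈ 7,206.6 × g
RCF₂ = 1.118 × 10⁻⁵ × 18.9 × (10540)² = 1.118 × 10⁻⁵ × 18.9 × 111,091,600 ≈ 23,473.9 × g
Increase = 23,473.9 − 7,206.6 = 16,267.3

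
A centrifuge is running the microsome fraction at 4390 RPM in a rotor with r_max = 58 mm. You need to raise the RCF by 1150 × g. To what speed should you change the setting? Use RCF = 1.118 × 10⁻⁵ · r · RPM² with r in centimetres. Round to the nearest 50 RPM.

r = 58 mm = 5.8 cm
Current RCF = 1.118 × 10⁻⁵ × 5.8 × (4390)² = 1.118 × 10⁻⁵ × 5.8 × 19,272,100 ≈ 1,249.7 × g
Target RCF = 1,249.7 + 1,150 = 2,399.7 × g
N² = 2,399.7 / (6.4844 × 10⁻⁵) = 37,007,279
N ≈ √37,007,279 ≈ 6,083.4

6100 RPM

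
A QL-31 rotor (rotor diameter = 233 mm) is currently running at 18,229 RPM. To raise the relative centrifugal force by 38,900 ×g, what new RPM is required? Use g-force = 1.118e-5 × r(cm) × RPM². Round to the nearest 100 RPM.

r = 233 mm / 2 = 116.5 mm = 11.65 cm
Current RCF = 1.118 × 10⁻⁵ × 11.65 × (18229)² = 1.118 × 10⁻⁵ × 11.65 × 332,296,441 ≈ 43,280.6 × g
Target RCF = 43,280.6 + 38,900 = 82,180.6 × g
N² = 82,180.6 / (13.0247 × 10⁻⁵) = 630,959,638
N ≈ √630,959,638 ≈ 25,118.9

25100 RPM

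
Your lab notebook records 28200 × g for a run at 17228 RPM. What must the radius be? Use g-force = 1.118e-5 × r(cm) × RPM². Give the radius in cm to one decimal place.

8.5 cm

RCF = 1.118 × 10⁻⁵ × r × N²
28200 = 1.118 × 10⁻⁵ × r × (17228)²
r = 28200 / (1.118 × 10⁻⁵ × 296,803,984) = 28200 / 3318.269 ≈ 8.498 cm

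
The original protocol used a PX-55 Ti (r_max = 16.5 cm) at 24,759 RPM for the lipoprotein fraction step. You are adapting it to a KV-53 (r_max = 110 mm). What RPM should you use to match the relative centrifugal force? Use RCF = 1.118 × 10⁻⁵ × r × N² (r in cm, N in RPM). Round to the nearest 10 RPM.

≈ 30320 RPM

RCF = 1.118 × 10⁻⁵ × r × N²
RCF_original = 1.118 × 10⁻⁵ × 16.5 × (24759)² = 1.118 × 10⁻⁵ × 16.5 × 613,008,081 ≈ 113,081.6 × g
Your rotor: r = 110 mm = 11.0 cm
113,081.6 = 1.118 × 10⁻⁵ × 11 × N²
N² = 113,081.6 / (12.298 × 10⁻⁵) = 919,512,116
N ≈ √919,512,116 ≈ 30,323.5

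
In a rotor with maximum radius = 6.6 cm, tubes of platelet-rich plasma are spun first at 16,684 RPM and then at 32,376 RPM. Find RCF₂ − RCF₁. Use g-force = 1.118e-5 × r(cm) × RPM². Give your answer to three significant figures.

56800 x g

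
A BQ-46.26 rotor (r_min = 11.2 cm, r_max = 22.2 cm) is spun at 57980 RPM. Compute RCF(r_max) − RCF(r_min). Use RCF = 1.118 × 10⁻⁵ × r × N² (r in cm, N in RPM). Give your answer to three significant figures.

≈ 413000 × g

RCF_max = 1.118 × 10⁻⁵ × 22.2 × (57980)² = 1.118 × 10⁻⁵ × 22.2 × 3,361,680,400 ≈ 834,355.6 × g
RCF_min = 1.118 × 10⁻⁵ × 11.2 × (57980)² = 1.118 × 10⁻⁵ × 11.2 × 3,361,680,400 ≈ 420,936.2 × g
ΔRCF = 834,355.6 − 420,936.2 = 413,419.4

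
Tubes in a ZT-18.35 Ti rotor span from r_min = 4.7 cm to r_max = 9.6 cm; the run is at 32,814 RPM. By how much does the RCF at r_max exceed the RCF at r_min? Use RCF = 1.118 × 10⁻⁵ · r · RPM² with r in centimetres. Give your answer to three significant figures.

59000 × g

RCF_max = 1.118 × 10⁻⁵ × 9.6 × (32814)² = 1.118 × 10⁻⁵ × 9.6 × 1,076,758,596 ≈ 115,566.3 × g
RCF_min = 1.118 × 10⁻⁵ × 4.7 × (32814)² = 1.118 × 10⁻⁵ × 4.7 × 1,076,758,596 ≈ 56,579.4 × g
ΔRCF = 115,566.3 − 56,579.4 = 58,986.9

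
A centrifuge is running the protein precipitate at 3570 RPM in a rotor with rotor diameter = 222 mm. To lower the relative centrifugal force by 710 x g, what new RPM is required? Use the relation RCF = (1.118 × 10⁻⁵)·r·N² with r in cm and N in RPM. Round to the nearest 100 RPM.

r = 222 mm / 2 = 111 mm = 11.1 cm
Current RCF = 1.118 × 10⁻⁵ × 11.1 × (3570)² = 1.118 × 10⁻⁵ × 11.1 × 12,744,900 ≈ 1,581.6 × g
Target RCF = 1,581.6 − 710 = 871.6 × g
N² = 871.6 / (12.4098 × 10⁻⁵) = 7,023,481
N ≈ √7,023,481 ≈ 2,650.2

≈ 2700 RPM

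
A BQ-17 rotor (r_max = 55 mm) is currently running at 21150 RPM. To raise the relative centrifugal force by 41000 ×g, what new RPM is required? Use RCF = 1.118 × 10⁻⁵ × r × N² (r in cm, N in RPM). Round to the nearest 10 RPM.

N₂ ≈ 33380 RPM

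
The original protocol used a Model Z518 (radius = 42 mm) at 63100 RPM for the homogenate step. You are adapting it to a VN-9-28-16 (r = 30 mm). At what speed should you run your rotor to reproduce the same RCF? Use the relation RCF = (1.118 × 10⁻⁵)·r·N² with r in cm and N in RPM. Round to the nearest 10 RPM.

≈ 74660 RPM

Original rotor: r = 42 mm = 4.2 cm
RCF_original = 1.118 × 10⁻⁵ × 4.2 × (63100)² = 1.118 × 10⁻⁵ × 4.2 × 3,981,610,000 ≈ 186,960.5 × g
Your rotor: r = 30 mm = 3.0 cm
186,960.5 = 1.118 × 10⁻⁵ × 3 × N²
N² = 186,960.5 / (3.354 × 10⁻⁵) = 5,574,254,621
N ≈ √5,574,254,621 ≈ 74,660.9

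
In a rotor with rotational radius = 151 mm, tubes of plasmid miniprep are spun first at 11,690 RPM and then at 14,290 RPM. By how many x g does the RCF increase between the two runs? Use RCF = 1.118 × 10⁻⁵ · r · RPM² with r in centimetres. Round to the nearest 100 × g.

r = 151 mm = 15.1 cm
RCF₁ = 1.118 × 10⁻⁵ × 15.1 × (11690)² = 1.118 × 10⁻⁵ × 15.1 × 136,656,100 ≈ 23,070 × g
RCF₂ = 1.118 × 10⁻⁵ × 15.1 × (14290)² = 1.118 × 10⁻⁵ × 15.1 × 204,204,100 ≈ 34,473.3 × g
Increase = 34,473.3 − 23,070 = 11,403.3

11400 x g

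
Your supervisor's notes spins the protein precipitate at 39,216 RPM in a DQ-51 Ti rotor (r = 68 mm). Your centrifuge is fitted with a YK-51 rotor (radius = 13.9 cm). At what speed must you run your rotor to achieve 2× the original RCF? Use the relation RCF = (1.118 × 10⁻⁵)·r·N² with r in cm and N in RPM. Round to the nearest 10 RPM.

≈ 38790 RPM

Original rotor: r = 68 mm = 6.8 cm
RCF_original = 1.118 × 10⁻⁵ × 6.8 × (39216)² = 1.118 × 10⁻⁵ × 6.8 × 1,537,894,656 ≈ 116,916.9 × g
Target RCF = 2 × 116,916.9 ≈ 233,833.8 × g
233,833.8 = 1.118 × 10⁻⁵ × 13.9 × N²
N² = 233,833.8 / (15.5402 × 10⁻⁵) = 1,504,702,642
N ≈ √1,504,702,642 ≈ 38,790.5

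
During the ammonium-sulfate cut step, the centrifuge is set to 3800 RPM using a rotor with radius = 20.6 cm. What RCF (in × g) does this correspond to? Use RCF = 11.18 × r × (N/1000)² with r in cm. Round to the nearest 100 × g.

RCF = 11.18 × 20.6 × (3.8)² = 11.18 × 20.6 × 14.44 ≈ 3,325.6 × g

RCF ≈ 3300 × g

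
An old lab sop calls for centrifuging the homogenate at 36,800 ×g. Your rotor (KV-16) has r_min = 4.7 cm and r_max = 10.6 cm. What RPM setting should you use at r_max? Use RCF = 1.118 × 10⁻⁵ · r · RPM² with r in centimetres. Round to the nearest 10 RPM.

Use r_max = 10.6 cm.
36,800 = 1.118 × 10⁻⁵ × 10.6 × N²
N² = 36,800 / (11.8508 × 10⁻⁵) = 310,527,559
N ≈ √310,527,559 ≈ 17,621.8

≈ 17620 RPM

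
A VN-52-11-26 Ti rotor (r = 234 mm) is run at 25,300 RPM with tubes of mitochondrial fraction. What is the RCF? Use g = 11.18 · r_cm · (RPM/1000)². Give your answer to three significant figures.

≈ 167000 × g

r = 234 mm = 23.4 cm
RCF = 11.18 × 23.4 × (25.3)² = 11.18 × 23.4 × 640.09 ≈ 167,455.2 × g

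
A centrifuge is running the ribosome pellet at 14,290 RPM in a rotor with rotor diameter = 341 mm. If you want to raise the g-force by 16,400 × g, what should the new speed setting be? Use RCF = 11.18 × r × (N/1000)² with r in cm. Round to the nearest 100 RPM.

17000 RPM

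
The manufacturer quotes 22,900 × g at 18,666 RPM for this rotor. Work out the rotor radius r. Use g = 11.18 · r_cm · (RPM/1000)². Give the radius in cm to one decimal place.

≈ 5.9 cm

22900 = 11.18 × r × (18.666)²
r = 22900 / (11.18 × 348.419556) = 22900 / 3895.331 ≈ 5.879 cm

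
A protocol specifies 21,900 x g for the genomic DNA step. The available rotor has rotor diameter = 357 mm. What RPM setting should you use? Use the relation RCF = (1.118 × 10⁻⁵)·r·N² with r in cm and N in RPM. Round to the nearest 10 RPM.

r = 357 mm / 2 = 178.5 mm = 17.85 cm
RCF = 1.118 × 10⁻⁵ × r × N²
21,900 = 1.118 × 10⁻⁵ × 17.85 × N²
N² = 21,900 / (19.9563 × 10⁻⁵) = 109,739,781
N ≈ √109,739,781 ≈ 10,475.7

10480 RPM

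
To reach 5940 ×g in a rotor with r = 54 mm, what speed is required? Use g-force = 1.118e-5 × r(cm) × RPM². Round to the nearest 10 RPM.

r = 54 mm = 5.4 cm
RCF = 1.118 × 10⁻⁵ × r × N²
5,940 = 1.118 × 10⁻⁵ × 5.4 × N²
N² = 5,940 / (6.0372 × 10⁻⁵) = 98,389,982
N ≈ √98,389,982 ≈ 9,919.2

9920 RPM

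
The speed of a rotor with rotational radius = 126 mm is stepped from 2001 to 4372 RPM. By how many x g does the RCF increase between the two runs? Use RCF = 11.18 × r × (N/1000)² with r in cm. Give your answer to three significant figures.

2130 x g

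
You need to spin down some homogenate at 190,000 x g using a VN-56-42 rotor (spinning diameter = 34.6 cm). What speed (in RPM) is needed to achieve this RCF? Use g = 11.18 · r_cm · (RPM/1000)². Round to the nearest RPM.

r = 34.6 / 2 = 17.3 cm
RCF = 11.18 × r × (N/1000)²
190,000 = 11.18 × 17.3 × (N/1000)²
(N/1000)² = 190,000 / 193.414 = 982.3487
N = 1000 × √982.3487 ≈ 31,342.4

N ≈ 31342 RPM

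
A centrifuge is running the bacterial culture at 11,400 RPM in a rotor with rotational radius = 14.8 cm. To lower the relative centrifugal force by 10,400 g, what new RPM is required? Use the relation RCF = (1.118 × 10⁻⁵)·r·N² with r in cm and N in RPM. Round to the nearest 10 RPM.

N₂ ≈ 8190 RPM

Current RCF = 1.118 × 10⁻⁵ × 14.8 × (11400)² = 1.118 × 10⁻⁵ × 14.8 × 129,960,000 ≈ 21,503.7 × g
Target RCF = 21,503.7 − 10,400 = 11,103.7 × g
N² = 11,103.7 / (16.5464 × 10⁻⁵) = 67,106,440
N ≈ √67,106,440 ≈ 8,191.9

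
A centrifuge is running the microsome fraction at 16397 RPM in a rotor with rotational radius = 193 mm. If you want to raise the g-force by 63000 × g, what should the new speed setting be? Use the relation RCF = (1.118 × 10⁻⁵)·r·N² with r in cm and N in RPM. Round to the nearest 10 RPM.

r = 193 mm = 19.3 cm
Current RCF = 1.118 × 10⁻⁵ × 19.3 × (16397)² = 1.118 × 10⁻⁵ × 19.3 × 268,861,609 ≈ 58,013.3 × g
Target RCF = 58,013.3 + 63,000 = 121,013.3 × g
N² = 121,013.3 / (21.5774 × 10⁻⁵) = 560,833,557
N ≈ √560,833,557 ≈ 23,681.9

≈ 23680 RPM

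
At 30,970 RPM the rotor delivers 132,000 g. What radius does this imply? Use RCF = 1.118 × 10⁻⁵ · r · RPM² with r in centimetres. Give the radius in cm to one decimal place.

RCF = 1.118 × 10⁻⁵ × r × N²
132000 = 1.118 × 10⁻⁵ × r × (30970)²
r = 132000 / (1.118 × 10⁻⁵ × 959,140,900) = 132000 / 10723.2 ≈ 12.310 cm

12.3 cm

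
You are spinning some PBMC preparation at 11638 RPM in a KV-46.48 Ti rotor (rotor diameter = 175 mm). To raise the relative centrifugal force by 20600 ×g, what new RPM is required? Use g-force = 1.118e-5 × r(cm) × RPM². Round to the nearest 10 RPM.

r = 175 mm / 2 = 87.5 mm = 8.75 cm
Current RCF = 1.118 × 10⁻⁵ × 8.75 × (11638)² = 1.118 × 10⁻⁵ × 8.75 × 135,443,044 ≈ 13,249.7 × g
Target RCF = 13,249.7 + 20,600 = 33,849.7 × g
N² = 33,849.7 / (9.7825 × 10⁻⁵) = 346,023,000
N ≈ √346,023,000 ≈ 18,601.7

18600 RPM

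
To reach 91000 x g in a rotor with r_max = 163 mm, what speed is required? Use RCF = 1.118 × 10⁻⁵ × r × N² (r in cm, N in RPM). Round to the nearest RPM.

r = 163 mm = 16.3 cm
RCF = 1.118 × 10⁻⁵ × r × N²
91,000 = 1.118 × 10⁻⁵ × 16.3 × N²
N² = 91,000 / (18.2234 × 10⁻⁵) = 499,357,968
N ≈ √499,357,968 ≈ 22,346.3

22346 RPM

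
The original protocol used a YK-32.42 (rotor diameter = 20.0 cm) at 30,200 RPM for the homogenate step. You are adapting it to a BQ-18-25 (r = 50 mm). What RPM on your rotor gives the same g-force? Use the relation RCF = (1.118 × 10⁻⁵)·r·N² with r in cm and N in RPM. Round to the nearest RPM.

Original rotor: r = 20.0 / 2 = 10 cm
RCF = 1.118 × 10⁻⁵ × r × N²
RCF_original = 1.118 × 10⁻⁵ × 10 × (30200)² = 1.118 × 10⁻⁵ × 10 × 912,040,000 ≈ 101,966.1 × g
Your rotor: r = 50 mm = 5.0 cm
101,966.1 = 1.118 × 10⁻⁵ × 5 × N²
N² = 101,966.1 / (5.59 × 10⁻⁵) = 1,824,080,501
N ≈ √1,824,080,501 ≈ 42,709.3

42709 RPM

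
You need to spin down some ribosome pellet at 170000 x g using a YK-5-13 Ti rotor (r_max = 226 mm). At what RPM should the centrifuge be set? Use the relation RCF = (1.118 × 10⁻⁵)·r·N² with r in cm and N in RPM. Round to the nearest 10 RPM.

r = 226 mm = 22.6 cm
RCF = 1.118 × 10⁻⁵ × r × N²
170,000 = 1.118 × 10⁻⁵ × 22.6 × N²
N² = 170,000 / (25.2668 × 10⁻⁵) = 672,819,668
N ≈ √672,819,668 ≈ 25,938.8

25940 RPM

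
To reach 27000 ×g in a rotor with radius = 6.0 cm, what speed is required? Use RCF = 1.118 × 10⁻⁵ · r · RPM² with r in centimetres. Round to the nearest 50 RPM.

27,000 = 1.118 × 10⁻⁵ × 6 × N²
N² = 27,000 / (6.708 × 10⁻⁵) = 402,504,472
N ≈ √402,504,472 ≈ 20,062.5

20050 RPM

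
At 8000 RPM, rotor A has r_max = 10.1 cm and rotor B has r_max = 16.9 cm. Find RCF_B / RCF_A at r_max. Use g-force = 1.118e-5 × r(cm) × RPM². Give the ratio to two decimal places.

At fixed N, RCF ∝ r, so RCF_B/RCF_A = r_B/r_A = 16.9 / 10.1 = 1.6733.

1.67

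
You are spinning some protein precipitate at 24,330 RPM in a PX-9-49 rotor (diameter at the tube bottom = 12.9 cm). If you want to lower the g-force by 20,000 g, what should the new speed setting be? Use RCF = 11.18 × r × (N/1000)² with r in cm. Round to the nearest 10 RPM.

r = 12.9 / 2 = 6.45 cm
Current RCF = 11.18 × 6.45 × (24.33)² = 11.18 × 6.45 × 591.9489 ≈ 42,686 × g
Target RCF = 42,686 − 20,000 = 22,686 × g
(N/1000)² = 22,686 / 72.111 = 314.5983
N = 1000 × √314.5983 ≈ 17,736.9

≈ 17740 RPM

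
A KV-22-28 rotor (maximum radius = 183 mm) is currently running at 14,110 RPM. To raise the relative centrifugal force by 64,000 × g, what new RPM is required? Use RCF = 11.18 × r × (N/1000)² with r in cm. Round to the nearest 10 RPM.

r = 183 mm = 18.3 cm
Current RCF = 11.18 × 18.3 × (14.11)² = 11.18 × 18.3 × 199.0921 ≈ 40,733 × g
Target RCF = 40,733 + 64,000 = 104,733 × g
(N/1000)² = 104,733 / 204.594 = 511.9065
N = 1000 × √511.9065 ≈ 22,625.4

≈ 22630 RPM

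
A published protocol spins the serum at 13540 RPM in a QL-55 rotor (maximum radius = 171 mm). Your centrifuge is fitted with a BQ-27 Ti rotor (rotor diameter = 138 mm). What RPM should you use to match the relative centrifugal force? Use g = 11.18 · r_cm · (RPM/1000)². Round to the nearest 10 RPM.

Original rotor: r = 171 mm = 17.1 cm
RCF = 11.18 × r × (N/1000)²
RCF_original = 11.18 × 17.1 × (13.54)² = 11.18 × 17.1 × 183.3316 ≈ 35,049 × g
Your rotor: r = 138 mm / 2 = 69 mm = 6.9 cm
35,049 = 11.18 × 6.9 × (N/1000)²
(N/1000)² = 35,049 / 77.142 = 454.3439
N = 1000 × √454.3439 ≈ 21,315.3

≈ 21320 RPM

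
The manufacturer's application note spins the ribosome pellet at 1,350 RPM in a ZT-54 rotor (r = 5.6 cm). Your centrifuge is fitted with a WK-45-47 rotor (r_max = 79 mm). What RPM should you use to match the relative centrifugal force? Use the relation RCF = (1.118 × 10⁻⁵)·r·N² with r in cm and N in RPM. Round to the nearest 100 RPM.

RCF_original = 1.118 × 10⁻⁵ × 5.6 × (1350)² = 1.118 × 10⁻⁵ × 5.6 × 1,822,500 ≈ 114.1 × g
Your rotor: r = 79 mm = 7.9 cm
114.1 = 1.118 × 10⁻⁵ × 7.9 × N²
N² = 114.1 / (8.8322 × 10⁻⁵) = 1,291,864
N ≈ √1,291,864 ≈ 1,136.6

≈ 1100 RPM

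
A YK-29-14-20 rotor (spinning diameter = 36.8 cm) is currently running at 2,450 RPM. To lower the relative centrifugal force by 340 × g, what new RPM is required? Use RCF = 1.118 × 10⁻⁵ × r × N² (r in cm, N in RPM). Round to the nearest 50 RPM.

r = 36.8 / 2 = 18.4 cm
Current RCF = 1.118 × 10⁻⁵ × 18.4 × (2450)² = 1.118 × 10⁻⁵ × 18.4 × 6,002,500 ≈ 1,234.8 × g
Target RCF = 1,234.8 − 340 = 894.8 × g
N² = 894.8 / (20.5712 × 10⁻⁵) = 4,349,771
N ≈ √4,349,771 ≈ 2,085.6

N₂ ≈ 2100 RPM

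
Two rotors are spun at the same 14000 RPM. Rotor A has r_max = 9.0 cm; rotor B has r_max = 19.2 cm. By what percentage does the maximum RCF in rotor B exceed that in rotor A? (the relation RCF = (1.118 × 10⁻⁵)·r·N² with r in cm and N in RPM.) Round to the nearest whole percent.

113%

At equal RPM, RCF scales linearly with r: ratio = 19.2 / 9.0 = 2.1333.
So rotor B delivers 113.3% more g-force.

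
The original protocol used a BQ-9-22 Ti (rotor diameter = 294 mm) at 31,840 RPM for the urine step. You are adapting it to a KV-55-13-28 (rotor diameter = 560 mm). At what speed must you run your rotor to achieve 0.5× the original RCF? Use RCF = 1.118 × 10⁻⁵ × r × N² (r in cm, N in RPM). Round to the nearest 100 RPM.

16300 RPM

Original rotor: r = 294 mm / 2 = 147 mm = 14.7 cm
RCF = 1.118 × 10⁻⁵ × r × N²
RCF_original = 1.118 × 10⁻⁵ × 14.7 × (31840)² = 1.118 × 10⁻⁵ × 14.7 × 1,013,785,600 ≈ 166,611.6 × g
Target RCF = 0.5 × 166,611.6 ≈ 83,305.8 × g
Your rotor: r = 560 mm / 2 = 280 mm = 28 cm
83,305.8 = 1.118 × 10⁻⁵ × 28 × N²
N² = 83,305.8 / (31.304 × 10⁻⁵) = 266,118,707
N ≈ √266,118,707 ≈ 16,313.1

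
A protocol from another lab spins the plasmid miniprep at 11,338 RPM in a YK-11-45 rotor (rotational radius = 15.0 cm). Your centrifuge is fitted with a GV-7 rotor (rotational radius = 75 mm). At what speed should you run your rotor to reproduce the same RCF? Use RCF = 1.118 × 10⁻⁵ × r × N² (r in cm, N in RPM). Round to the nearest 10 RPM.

RCF = 1.118 × 10⁻⁵ × r × N²
RCF_original = 1.118 × 10⁻⁵ × 15 × (11338)² = 1.118 × 10⁻⁵ × 15 × 128,550,244 ≈ 21,557.9 × g
Your rotor: r = 75 mm = 7.5 cm
21,557.9 = 1.118 × 10⁻⁵ × 7.5 × N²
N² = 21,557.9 / (8.385 × 10⁻⁵) = 257,100,775
N ≈ √257,100,775 ≈ 16,034.4

≈ 16030 RPM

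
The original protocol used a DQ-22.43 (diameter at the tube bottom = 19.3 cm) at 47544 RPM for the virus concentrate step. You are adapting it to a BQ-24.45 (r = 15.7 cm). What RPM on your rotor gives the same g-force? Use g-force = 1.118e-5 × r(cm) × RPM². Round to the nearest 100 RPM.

Original rotor: r = 19.3 / 2 = 9.65 cm
RCF_original = 1.118 × 10⁻⁵ × 9.65 × (47544)² = 1.118 × 10⁻⁵ × 9.65 × 2,260,431,936 ≈ 243,871.2 × g
243,871.2 = 1.118 × 10⁻⁵ × 15.7 × N²
N² = 243,871.2 / (17.5526 × 10⁻⁵) = 1,389,373,654
N ≈ √1,389,373,654 ≈ 37,274.3

37300 RPM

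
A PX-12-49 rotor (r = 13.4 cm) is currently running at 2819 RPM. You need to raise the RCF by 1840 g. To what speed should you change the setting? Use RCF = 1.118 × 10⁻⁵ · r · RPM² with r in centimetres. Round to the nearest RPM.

N₂ ≈ 4498 RPM

Current RCF = 1.118 × 10⁻⁵ × 13.4 × (2819)² = 1.118 × 10⁻⁵ × 13.4 × 7,946,761 ≈ 1,190.5 × g
Target RCF = 1,190.5 + 1,840 = 3,030.5 × g
N² = 3,030.5 / (14.9812 × 10⁻⁵) = 20,228,687
N ≈ √20,228,687 ≈ 4,497.6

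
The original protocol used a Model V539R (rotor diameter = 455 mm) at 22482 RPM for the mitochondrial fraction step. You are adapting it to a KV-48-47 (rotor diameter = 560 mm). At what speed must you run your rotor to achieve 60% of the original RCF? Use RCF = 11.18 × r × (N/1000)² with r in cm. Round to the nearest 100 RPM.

Original rotor: r = 455 mm / 2 = 227.5 mm = 22.75 cm
RCF_original = 11.18 × 22.75 × (22.482)² = 11.18 × 22.75 × 505.440324 ≈ 128,556.2 × g
Target RCF = 0.6 × 128,556.2 ≈ 77,133.7 × g
Your rotor: r = 560 mm / 2 = 280 mm = 28 cm
77,133.7 = 11.18 × 28 × (N/1000)²
(N/1000)² = 77,133.7 / 313.04 = 246.4021
N = 1000 × √246.4021 ≈ 15,697.2

≈ 15700 RPM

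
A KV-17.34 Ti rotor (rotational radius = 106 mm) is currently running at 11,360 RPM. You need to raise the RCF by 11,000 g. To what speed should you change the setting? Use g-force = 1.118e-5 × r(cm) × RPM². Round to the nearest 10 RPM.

≈ 14900 RPM

r = 106 mm = 10.6 cm
Current RCF = 1.118 × 10⁻⁵ × 10.6 × (11360)² = 1.118 × 10⁻⁵ × 10.6 × 129,049,600 ≈ 15,293.4 × g
Target RCF = 15,293.4 + 11,000 = 26,293.4 × g
N² = 26,293.4 / (11.8508 × 10⁻⁵) = 221,870,253
N ≈ √221,870,253 ≈ 14,895.3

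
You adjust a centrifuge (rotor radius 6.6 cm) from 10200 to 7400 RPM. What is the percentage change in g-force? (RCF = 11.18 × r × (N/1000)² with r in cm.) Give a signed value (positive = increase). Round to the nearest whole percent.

-47%

RCF ∝ N², so the ratio is (7400/10200)² = (0.725490)² = 0.5263.
Change = 0.5263 − 1 = -0.4737 → -47.4%.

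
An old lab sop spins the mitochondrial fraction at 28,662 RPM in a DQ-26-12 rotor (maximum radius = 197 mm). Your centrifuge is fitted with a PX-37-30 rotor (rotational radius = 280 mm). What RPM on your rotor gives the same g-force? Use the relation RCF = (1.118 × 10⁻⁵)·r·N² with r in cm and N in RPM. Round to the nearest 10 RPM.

24040 RPM

Original rotor: r = 197 mm = 19.7 cm
RCF_original = 1.118 × 10⁻⁵ × 19.7 × (28662)² = 1.118 × 10⁻⁵ × 19.7 × 821,510,244 ≈ 180,934.3 × g
Your rotor: r = 280 mm = 28.0 cm
180,934.3 = 1.118 × 10⁻⁵ × 28 × N²
N² = 180,934.3 / (31.304 × 10⁻⁵) = 577,990,992
N ≈ √577,990,992 ≈ 24,041.4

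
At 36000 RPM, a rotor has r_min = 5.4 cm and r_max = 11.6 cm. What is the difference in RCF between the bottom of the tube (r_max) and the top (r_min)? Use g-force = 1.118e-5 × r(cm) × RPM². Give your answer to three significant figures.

≈ 89800 g

ΔRCF = 1.118 × 10⁻⁵ × (r_max − r_min) × N² = 1.118 × 10⁻⁵ × 6.2 × 1,296,000,000 ≈ 89,833.5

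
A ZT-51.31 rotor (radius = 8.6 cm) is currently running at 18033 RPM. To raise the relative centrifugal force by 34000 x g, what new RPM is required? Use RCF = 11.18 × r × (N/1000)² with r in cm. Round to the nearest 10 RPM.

26050 RPM

Current RCF = 11.18 × 8.6 × (18.033)² = 11.18 × 8.6 × 325.189089 ≈ 31,266.3 × g
Target RCF = 31,266.3 + 34,000 = 65,266.3 × g
(N/1000)² = 65,266.3 / 96.148 = 678.8108
N = 1000 × √678.8108 ≈ 26,054.0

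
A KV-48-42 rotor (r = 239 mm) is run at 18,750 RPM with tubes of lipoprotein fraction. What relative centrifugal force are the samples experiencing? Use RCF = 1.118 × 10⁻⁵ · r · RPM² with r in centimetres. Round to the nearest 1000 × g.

r = 239 mm = 23.9 cm
RCF = 1.118 × 10⁻⁵ × 23.9 × (18750)² = 1.118 × 10⁻⁵ × 23.9 × 351,562,500 ≈ 93,938.2 × g

94000 × g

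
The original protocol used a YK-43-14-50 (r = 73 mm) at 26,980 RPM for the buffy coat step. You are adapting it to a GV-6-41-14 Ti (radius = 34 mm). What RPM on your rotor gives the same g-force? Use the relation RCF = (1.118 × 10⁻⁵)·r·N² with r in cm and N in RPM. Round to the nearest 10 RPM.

39530 RPM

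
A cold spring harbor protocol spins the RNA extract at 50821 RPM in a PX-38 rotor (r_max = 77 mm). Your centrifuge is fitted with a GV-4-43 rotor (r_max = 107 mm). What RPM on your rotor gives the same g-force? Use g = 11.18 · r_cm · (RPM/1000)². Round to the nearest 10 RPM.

Original rotor: r = 77 mm = 7.7 cm
RCF_original = 11.18 × 7.7 × (50.821)² = 11.18 × 7.7 × 2,582.774041 ≈ 222,340.7 × g
Your rotor: r = 107 mm = 10.7 cm
222,340.7 = 11.18 × 10.7 × (N/1000)²
(N/1000)² = 222,340.7 / 119.626 = 1858.632
N = 1000 × √1858.632 ≈ 43,111.9

43110 RPM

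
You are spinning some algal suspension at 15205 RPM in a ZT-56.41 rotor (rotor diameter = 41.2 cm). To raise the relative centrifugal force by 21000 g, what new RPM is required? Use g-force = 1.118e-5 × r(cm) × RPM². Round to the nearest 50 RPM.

17950 RPM

r = 41.2 / 2 = 20.6 cm
Current RCF = 1.118 × 10⁻⁵ × 20.6 × (15205)² = 1.118 × 10⁻⁵ × 20.6 × 231,192,025 ≈ 53,245.4 × g
Target RCF = 53,245.4 + 21,000 = 74,245.4 × g
N² = 74,245.4 / (23.0308 × 10⁻⁵) = 322,374,386
N ≈ √322,374,386 ≈ 17,954.8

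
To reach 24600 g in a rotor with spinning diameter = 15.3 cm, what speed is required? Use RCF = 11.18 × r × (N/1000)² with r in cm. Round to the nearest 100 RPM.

r = 15.3 / 2 = 7.65 cm
24,600 = 11.18 × 7.65 × (N/1000)²
(N/1000)² = 24,600 / 85.527 = 287.6285
N = 1000 × √287.6285 ≈ 16,959.6

17000 RPM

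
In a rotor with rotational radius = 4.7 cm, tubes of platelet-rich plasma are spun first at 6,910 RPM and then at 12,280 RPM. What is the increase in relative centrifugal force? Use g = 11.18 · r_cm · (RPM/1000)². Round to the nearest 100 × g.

RCF₁ = 11.18 × 4.7 × (6.91)² = 11.18 × 4.7 × 47.7481 ≈ 2,509 × g
RCF₂ = 11.18 × 4.7 × (12.28)² = 11.18 × 4.7 × 150.7984 ≈ 7,923.9 × g
Increase = 7,923.9 − 2,509 = 5,414.9

5400 × g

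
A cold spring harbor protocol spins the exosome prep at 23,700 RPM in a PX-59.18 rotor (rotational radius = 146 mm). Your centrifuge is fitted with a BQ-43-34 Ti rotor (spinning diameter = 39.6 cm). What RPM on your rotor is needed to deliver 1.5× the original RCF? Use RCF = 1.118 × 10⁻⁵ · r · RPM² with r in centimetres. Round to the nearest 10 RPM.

24930 RPM

Original rotor: r = 146 mm = 14.6 cm
RCF = 1.118 × 10⁻⁵ × r × N²
RCF_original = 1.118 × 10⁻⁵ × 14.6 × (23700)² = 1.118 × 10⁻⁵ × 14.6 × 561,690,000 ≈ 91,683.5 × g
Target RCF = 1.5 × 91,683.5 ≈ 137,525.2 × g
Your rotor: r = 39.6 / 2 = 19.8 cm
137,525.2 = 1.118 × 10⁻⁵ × 19.8 × N²
N² = 137,525.2 / (22.1364 × 10⁻⁵) = 621,262,717
N ≈ √621,262,717 ≈ 24,925.1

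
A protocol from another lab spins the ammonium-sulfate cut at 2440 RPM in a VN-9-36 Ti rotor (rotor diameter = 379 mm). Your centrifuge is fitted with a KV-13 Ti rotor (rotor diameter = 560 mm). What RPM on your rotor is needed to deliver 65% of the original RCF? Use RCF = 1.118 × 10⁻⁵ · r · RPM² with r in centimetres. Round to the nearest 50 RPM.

≈ 1600 RPM

Original rotor: r = 379 mm / 2 = 189.5 mm = 18.95 cm
RCF = 1.118 × 10⁻⁵ × r × N²
RCF_original = 1.118 × 10⁻⁵ × 18.95 × (2440)² = 1.118 × 10⁻⁵ × 18.95 × 5,953,600 ≈ 1,261.3 × g
Target RCF = 0.65 × 1,261.3 ≈ 819.8 × g
Your rotor: r = 560 mm / 2 = 280 mm = 28 cm
819.8 = 1.118 × 10⁻⁵ × 28 × N²
N² = 819.8 / (31.304 × 10⁻⁵) = 2,618,835
N ≈ √2,618,835 ≈ 1,618.3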